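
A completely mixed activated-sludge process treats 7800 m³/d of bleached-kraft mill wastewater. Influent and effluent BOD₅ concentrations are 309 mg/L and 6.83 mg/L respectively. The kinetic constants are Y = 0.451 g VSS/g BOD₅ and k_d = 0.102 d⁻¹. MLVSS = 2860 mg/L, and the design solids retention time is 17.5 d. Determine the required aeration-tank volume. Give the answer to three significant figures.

V ≈ 2340 m³

Rearranging the biomass balance for a CMAS with decay, V = Y·Q·ΔS·θ_c / [X·(1+k_d θ_c)] = 0.451 × 7800 × (309 − 6.83) × 17.5 / [2860 × (1 + 0.102 × 17.5)] = 1.86×10^7 / 7965 = 2335 m³.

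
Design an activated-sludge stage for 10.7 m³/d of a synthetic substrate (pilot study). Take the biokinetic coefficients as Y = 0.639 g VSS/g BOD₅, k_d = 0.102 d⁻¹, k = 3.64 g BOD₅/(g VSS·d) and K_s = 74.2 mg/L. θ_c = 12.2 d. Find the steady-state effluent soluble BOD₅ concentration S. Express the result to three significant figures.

S ≈ 6.37 mg/L

Effluent substrate depends only on kinetics and SRT: S = K_s(1 + k_d θ_c) / [θ_c(Yk − k_d) − 1] = 74.2 × (1 + 0.102 × 12.2) / [12.2 × (0.639 × 3.64 − 0.102) − 1] = 166.5 / 26.13 = 6.373 mg/L.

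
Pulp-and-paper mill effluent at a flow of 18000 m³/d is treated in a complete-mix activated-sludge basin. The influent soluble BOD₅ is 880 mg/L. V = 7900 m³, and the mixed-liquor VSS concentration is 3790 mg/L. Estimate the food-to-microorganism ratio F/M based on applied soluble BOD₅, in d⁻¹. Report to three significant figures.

F/M = Q·S₀ / (V·X) = 18000 × 880 / (7900 × 3790) = 0.5290 g soluble BOD₅·(g VSS·d)⁻¹.

F/M ≈ 0.529 d⁻¹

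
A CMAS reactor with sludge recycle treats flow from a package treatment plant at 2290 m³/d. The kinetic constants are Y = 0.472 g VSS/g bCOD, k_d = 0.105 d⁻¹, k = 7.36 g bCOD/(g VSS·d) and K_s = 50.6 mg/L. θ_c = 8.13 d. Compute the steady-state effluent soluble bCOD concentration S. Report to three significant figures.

Effluent substrate depends only on kinetics and SRT: S = K_s(1 + k_d θ_c) / [θ_c(Yk − k_d) − 1] = 50.6 × (1 + 0.105 × 8.13) / [8.13 × (0.472 × 7.36 − 0.105) − 1] = 93.79 / 26.39 = 3.554 mg/L.

S ≈ 3.55 mg/L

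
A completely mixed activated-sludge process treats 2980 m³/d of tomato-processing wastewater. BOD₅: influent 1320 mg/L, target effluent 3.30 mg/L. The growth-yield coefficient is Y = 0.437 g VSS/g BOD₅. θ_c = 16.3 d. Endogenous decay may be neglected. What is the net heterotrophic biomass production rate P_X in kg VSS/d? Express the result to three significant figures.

No decay correction is needed, so Y_obs = Y = 0.437.
Q·(S₀ − S) = 2980 × (1320 − 3.30) × 10⁻³ = 3924 kg/d removed.
Biomass produced: P_X = Y_obs·Q·ΔS = 0.4370 × 3924 ≈ 1715 kg VSS/d.

P_X ≈ 1710 kg VSS/d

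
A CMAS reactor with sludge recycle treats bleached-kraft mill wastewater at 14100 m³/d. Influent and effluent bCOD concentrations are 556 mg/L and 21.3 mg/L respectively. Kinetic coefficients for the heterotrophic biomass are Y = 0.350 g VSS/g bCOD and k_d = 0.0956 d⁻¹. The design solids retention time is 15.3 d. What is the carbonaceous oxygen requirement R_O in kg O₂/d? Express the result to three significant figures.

Y_obs = Y / (1 + k_d θ_c) = 0.350 / (1 + 0.0956 × 15.3) = 0.350 / 2.463 = 0.1421.
Q·(S₀ − S) = 14100 × (556 − 21.3) × 10⁻³ = 7539 kg/d removed.
Net sludge production P_X = 0.1421 × 7539 = 1071 kg VSS/d.
R_O = Q·ΔS − 1.42 P_X = 7539 − 1522 = 6018 kg O₂/d.

R_O ≈ 6020 kg O₂/d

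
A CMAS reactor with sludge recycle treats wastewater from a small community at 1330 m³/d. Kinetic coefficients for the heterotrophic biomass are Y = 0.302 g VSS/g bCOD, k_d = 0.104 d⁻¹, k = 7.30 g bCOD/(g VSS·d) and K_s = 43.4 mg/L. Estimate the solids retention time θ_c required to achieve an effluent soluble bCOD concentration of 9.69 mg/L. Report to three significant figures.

From 1/θ_c = Y·k·S/(K_s + S) − k_d: Y·k·S/(K_s+S) = 0.302 × 7.30 × 9.69 / (43.4 + 9.69) = 0.4024 d⁻¹.
θ_c = 1/(μ − k_d) = 1/(0.4024 − 0.104) = 1/0.2984 = 3.351 d.

θ_c ≈ 3.35 d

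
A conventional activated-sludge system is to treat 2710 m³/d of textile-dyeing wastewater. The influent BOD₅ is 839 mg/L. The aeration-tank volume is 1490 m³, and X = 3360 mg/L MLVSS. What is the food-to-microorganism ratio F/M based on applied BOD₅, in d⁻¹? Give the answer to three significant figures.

F/M = applied load / biomass = Q·S₀/(V·X) = 2710 × 839 / (1490 × 3360) = 0.4542 d⁻¹.

F/M ≈ 0.454 d⁻¹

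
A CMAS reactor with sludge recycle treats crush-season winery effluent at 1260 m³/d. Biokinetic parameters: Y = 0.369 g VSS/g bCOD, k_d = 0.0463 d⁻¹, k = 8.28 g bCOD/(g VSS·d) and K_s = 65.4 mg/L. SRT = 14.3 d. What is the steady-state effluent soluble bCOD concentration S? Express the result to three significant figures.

From the Monod/SRT balance for a CMAS, S = K_s·(1+k_d θ_c)/[θ_c·(Y k − k_d) − 1] = 65.4 × (1 + 0.0463 × 14.3) / [14.3 × (0.369 × 8.28 − 0.0463) − 1] = 108.7 / 42.03 = 2.586 mg/L.

S ≈ 2.59 mg/L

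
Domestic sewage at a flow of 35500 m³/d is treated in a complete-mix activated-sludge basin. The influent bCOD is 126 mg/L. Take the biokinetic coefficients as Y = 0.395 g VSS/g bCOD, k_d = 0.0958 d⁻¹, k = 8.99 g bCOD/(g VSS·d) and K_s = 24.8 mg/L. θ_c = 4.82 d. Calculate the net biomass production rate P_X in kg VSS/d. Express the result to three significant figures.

P_X ≈ 1190 kg VSS/d

Effluent substrate depends only on kinetics and SRT: S = K_s(1 + k_d θ_c) / [θ_c(Yk − k_d) − 1] = 24.8 × (1 + 0.0958 × 4.82) / [4.82 × (0.395 × 8.99 − 0.0958) − 1] = 36.25 / 15.65 = 2.316 mg/L.
Correct the yield for decay: Y_obs = Y/(1 + k_d θ_c) = 0.395 / (1 + 0.0958 × 4.82) = 0.395 / 1.462 = 0.2702.
Q·(S₀ − S) = 35500 × (126 − 2.32) × 10⁻³ = 4391 kg/d removed.
P_X = Y_obs · Q(S₀ − S) = 0.2702 × 4391 = 1186 kg VSS/d.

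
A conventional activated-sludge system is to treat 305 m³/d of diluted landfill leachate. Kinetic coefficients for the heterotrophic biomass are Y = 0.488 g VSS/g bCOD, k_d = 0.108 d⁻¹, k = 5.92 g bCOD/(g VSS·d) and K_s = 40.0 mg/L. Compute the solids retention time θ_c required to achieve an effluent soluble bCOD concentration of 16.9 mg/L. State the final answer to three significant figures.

From 1/θ_c = Y·k·S/(K_s + S) − k_d: Y·k·S/(K_s+S) = 0.488 × 5.92 × 16.9 / (40.0 + 16.9) = 0.8581 d⁻¹.
1/θ_c = 0.8581 − 0.108 = 0.7501 d⁻¹, so θ_c = 1.333 d.

θ_c ≈ 1.33 d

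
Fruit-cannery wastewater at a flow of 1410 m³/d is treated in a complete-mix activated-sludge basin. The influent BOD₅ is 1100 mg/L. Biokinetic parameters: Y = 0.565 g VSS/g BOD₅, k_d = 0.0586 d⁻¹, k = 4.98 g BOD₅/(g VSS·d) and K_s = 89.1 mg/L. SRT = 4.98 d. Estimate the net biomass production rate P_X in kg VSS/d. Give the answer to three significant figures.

Effluent substrate depends only on kinetics and SRT: S = K_s(1 + k_d θ_c) / [θ_c(Yk − k_d) − 1] = 89.1 × (1 + 0.0586 × 4.98) / [4.98 × (0.565 × 4.98 − 0.0586) − 1] = 115.1 / 12.72 = 9.049 mg/L.
Correct the yield for decay: Y_obs = Y/(1 + k_d θ_c) = 0.565 / (1 + 0.0586 × 4.98) = 0.565 / 1.292 = 0.4374.
Substrate removed = Q·(S₀ − S) = 1410 m³/d × (1100 − 9.05) g/m³ = 1.54×10^6 g/d = 1538 kg/d.
So the net sludge growth is P_X = 0.4374 × 1538 = 672.8 kg VSS/d.

P_X ≈ 673 kg VSS/d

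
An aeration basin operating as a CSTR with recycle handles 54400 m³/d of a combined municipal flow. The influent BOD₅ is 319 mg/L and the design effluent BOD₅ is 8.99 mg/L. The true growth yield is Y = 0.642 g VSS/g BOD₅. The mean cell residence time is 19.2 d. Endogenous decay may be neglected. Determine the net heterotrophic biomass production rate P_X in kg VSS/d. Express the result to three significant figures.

With endogenous decay neglected, the observed yield equals the true yield: Y_obs = Y = 0.642 g VSS/g BOD₅.
ΔS = 319 − 8.99 = 310.0 mg/L, so the substrate removal rate is 54400 × 310.0/1000 = 16865 kg BOD₅/d.
Biomass produced: P_X = Y_obs·Q·ΔS = 0.6420 × 16865 ≈ 10827 kg VSS/d.

P_X ≈ 10800 kg VSS/d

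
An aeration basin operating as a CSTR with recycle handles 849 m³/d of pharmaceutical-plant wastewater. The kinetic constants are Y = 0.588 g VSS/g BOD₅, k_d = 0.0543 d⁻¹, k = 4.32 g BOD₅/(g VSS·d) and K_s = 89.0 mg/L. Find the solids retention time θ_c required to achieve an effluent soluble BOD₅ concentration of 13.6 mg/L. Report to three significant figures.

θ_c ≈ 3.54 d

At the target effluent, Y k S/(K_s+S) = 0.588×4.32×13.6/102.6 = 0.3367 d⁻¹.
Then 1/θ_c = μ − k_d = 0.3367 − 0.0543 = 0.2824 d⁻¹, giving θ_c = 3.541 d.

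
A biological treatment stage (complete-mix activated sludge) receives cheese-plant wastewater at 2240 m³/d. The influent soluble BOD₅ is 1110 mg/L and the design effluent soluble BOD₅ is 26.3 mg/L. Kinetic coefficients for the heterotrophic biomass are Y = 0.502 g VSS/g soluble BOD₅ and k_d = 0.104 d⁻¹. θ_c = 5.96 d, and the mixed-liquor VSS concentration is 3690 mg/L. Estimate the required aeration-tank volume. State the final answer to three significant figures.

V ≈ 1220 m³

From the SRT design equation V = Y Q (S₀−S) θ_c / [X (1 + k_d θ_c)] = 0.502 × 2240 × (1110 − 26.3) × 5.96 / [3690 × (1 + 0.104 × 5.96)] = 7.26×10^6 / 5977 = 1215 m³.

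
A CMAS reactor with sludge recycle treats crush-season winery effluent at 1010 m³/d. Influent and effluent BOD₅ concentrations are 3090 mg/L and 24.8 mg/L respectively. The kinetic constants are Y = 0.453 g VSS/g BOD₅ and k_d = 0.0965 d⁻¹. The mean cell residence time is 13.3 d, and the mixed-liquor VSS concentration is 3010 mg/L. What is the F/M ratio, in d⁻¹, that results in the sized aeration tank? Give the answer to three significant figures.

F/M ≈ 0.382 d⁻¹

Steady-state biomass mass balance: V·X·(1 + k_d·θ_c) = Y·Q·(S₀ − S)·θ_c, so V = 0.453 × 1010 × (3090 − 24.8) × 13.3 / [3010 × (1 + 0.0965 × 13.3)] = 1.87×10^7 / 6873 = 2714 m³.
F/M = applied load / biomass = Q·S₀/(V·X) = 1010 × 3090 / (2714 × 3010) = 0.3821 d⁻¹.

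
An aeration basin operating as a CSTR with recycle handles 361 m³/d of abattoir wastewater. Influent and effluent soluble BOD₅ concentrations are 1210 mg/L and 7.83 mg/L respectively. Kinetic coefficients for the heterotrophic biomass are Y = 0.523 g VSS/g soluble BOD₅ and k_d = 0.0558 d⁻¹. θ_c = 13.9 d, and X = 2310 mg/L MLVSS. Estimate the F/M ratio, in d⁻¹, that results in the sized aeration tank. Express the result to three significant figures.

F/M ≈ 0.246 d⁻¹

From the SRT design equation V = Y Q (S₀−S) θ_c / [X (1 + k_d θ_c)] = 0.523 × 361 × (1210 − 7.83) × 13.9 / [2310 × (1 + 0.0558 × 13.9)] = 3.15×10^6 / 4102 = 769.2 m³.
Food-to-microorganism ratio F/M = Q S₀ / (V X) = 361 × 1210 / (769.2 × 2310) = 0.2458 d⁻¹.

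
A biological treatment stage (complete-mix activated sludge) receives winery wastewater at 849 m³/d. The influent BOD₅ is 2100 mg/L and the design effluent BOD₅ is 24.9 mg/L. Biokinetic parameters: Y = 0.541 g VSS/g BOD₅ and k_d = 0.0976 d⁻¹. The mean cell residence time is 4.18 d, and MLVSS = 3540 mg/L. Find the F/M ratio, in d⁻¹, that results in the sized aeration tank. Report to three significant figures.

F/M ≈ 0.630 d⁻¹

Steady-state biomass mass balance: V·X·(1 + k_d·θ_c) = Y·Q·(S₀ − S)·θ_c, so V = 0.541 × 849 × (2100 − 24.9) × 4.18 / [3540 × (1 + 0.0976 × 4.18)] = 3.98×10^6 / 4984 = 799.3 m³.
F/M = Q·S₀ / (V·X) = 849 × 2100 / (799.3 × 3540) = 0.6301 g BOD₅·(g VSS·d)⁻¹.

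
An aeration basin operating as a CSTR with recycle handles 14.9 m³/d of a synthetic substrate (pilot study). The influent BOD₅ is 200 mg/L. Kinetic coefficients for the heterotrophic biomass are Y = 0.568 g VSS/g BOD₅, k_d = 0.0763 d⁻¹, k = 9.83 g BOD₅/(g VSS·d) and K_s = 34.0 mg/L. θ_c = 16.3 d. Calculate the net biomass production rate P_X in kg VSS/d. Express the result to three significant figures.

Effluent substrate depends only on kinetics and SRT: S = K_s(1 + k_d θ_c) / [θ_c(Yk − k_d) − 1] = 34.0 × (1 + 0.0763 × 16.3) / [16.3 × (0.568 × 9.83 − 0.0763) − 1] = 76.29 / 88.77 = 0.8594 mg/L.
Correct the yield for decay: Y_obs = Y/(1 + k_d θ_c) = 0.568 / (1 + 0.0763 × 16.3) = 0.568 / 2.244 = 0.2532.
Mass of BOD₅ removed per day: Q(S₀ − S) = 14.9 × 199.1 g/m³ = 2.967 kg/d.
So the net sludge growth is P_X = 0.2532 × 2.967 = 0.7512 kg VSS/d.

P_X ≈ 0.751 kg VSS/d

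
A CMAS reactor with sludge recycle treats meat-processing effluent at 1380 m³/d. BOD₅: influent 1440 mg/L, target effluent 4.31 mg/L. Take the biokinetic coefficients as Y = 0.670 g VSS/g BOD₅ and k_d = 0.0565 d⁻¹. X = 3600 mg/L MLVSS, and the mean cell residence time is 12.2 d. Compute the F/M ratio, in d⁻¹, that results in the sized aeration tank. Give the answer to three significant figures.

From the SRT design equation V = Y Q (S₀−S) θ_c / [X (1 + k_d θ_c)] = 0.670 × 1380 × (1440 − 4.31) × 12.2 / [3600 × (1 + 0.0565 × 12.2)] = 1.62×10^7 / 6081 = 2663 m³.
F/M = applied load / biomass = Q·S₀/(V·X) = 1380 × 1440 / (2663 × 3600) = 0.2073 d⁻¹.

F/M ≈ 0.207 d⁻¹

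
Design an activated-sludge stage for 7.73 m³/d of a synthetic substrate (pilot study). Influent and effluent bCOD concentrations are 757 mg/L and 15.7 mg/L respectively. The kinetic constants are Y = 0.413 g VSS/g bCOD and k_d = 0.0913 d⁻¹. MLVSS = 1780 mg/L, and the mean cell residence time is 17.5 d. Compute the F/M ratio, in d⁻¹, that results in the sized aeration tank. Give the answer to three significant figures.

Steady-state biomass mass balance: V·X·(1 + k_d·θ_c) = Y·Q·(S₀ − S)·θ_c, so V = 0.413 × 7.73 × (757 − 15.7) × 17.5 / [1780 × (1 + 0.0913 × 17.5)] = 4.14×10^4 / 4624 = 8.957 m³.
Food-to-microorganism ratio F/M = Q S₀ / (V X) = 7.73 × 757 / (8.957 × 1780) = 0.3670 d⁻¹.

F/M ≈ 0.367 d⁻¹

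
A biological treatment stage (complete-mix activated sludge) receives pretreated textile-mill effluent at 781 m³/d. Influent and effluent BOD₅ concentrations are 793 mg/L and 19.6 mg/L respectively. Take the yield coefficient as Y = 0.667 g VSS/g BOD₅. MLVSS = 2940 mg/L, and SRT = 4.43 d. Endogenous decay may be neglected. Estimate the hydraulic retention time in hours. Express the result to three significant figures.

τ ≈ 18.7 h

V·X = Y·Q·ΔS·θ_c gives V = 0.667 × 781 × (793 − 19.6) × 4.43 / 2940 = 607.1 m³.
τ = V/Q = 607.1/781 = 0.7773 d, or 18.66 h.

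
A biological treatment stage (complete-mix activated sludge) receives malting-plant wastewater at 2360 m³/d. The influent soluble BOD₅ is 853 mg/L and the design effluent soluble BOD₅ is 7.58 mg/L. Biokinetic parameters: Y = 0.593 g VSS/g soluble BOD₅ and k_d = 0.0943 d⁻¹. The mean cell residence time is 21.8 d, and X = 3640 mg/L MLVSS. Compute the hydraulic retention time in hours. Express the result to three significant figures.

From the SRT design equation V = Y Q (S₀−S) θ_c / [X (1 + k_d θ_c)] = 0.593 × 2360 × (853 − 7.58) × 21.8 / [3640 × (1 + 0.0943 × 21.8)] = 2.58×10^7 / 11123 = 2319 m³.
τ = V/Q = 2319/2360 = 0.9826 d, or 23.58 h.

τ ≈ 23.6 h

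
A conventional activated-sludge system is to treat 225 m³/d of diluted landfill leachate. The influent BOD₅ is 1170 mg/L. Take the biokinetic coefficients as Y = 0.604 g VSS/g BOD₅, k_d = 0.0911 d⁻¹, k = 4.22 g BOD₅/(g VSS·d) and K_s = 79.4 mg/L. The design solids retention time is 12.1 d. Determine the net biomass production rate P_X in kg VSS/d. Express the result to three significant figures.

Effluent substrate depends only on kinetics and SRT: S = K_s(1 + k_d θ_c) / [θ_c(Yk − k_d) − 1] = 79.4 × (1 + 0.0911 × 12.1) / [12.1 × (0.604 × 4.22 − 0.0911) − 1] = 166.9 / 28.74 = 5.808 mg/L.
The observed yield is Y_obs = Y/(1 + k_d·θ_c) = 0.604 / (1 + 0.0911 × 12.1) = 0.604 / 2.102 = 0.2873 g VSS per g BOD₅ removed.
Mass of BOD₅ removed per day: Q(S₀ − S) = 225 × 1164 g/m³ = 261.9 kg/d.
P_X = Y_obs · Q(S₀ − S) = 0.2873 × 261.9 = 75.26 kg VSS/d.

P_X ≈ 75.3 kg VSS/d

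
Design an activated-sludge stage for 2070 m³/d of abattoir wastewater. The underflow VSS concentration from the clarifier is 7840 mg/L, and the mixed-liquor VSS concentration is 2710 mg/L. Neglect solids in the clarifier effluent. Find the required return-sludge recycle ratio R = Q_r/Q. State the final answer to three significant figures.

R ≈ 0.528

Mass balance around the secondary clarifier (neglecting effluent solids): R = X / (X_r − X) = 2710 / (7840 − 2710) = 0.5283.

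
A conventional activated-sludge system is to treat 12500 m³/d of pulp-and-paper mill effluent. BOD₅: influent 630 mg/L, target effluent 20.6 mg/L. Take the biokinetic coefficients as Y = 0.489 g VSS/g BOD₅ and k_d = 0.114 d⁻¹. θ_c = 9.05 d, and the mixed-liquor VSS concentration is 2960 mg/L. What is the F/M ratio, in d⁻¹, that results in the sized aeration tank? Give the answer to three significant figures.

Rearranging the biomass balance for a CMAS with decay, V = Y·Q·ΔS·θ_c / [X·(1+k_d θ_c)] = 0.489 × 12500 × (630 − 20.6) × 9.05 / [2960 × (1 + 0.114 × 9.05)] = 3.37×10^7 / 6014 = 5606 m³.
F/M = Q·S₀ / (V·X) = 12500 × 630 / (5606 × 2960) = 0.4746 g BOD₅·(g VSS·d)⁻¹.

F/M ≈ 0.475 d⁻¹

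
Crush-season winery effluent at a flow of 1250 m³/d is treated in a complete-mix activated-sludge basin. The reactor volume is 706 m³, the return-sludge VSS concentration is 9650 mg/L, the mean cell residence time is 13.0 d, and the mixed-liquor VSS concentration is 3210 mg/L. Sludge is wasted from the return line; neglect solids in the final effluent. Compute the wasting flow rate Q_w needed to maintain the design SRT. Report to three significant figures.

Q_w ≈ 18.1 m³/d

Wasting from the return line (neglecting effluent solids): Q_w = V·X / (θ_c·X_r) = 706.0 × 3210 / (13.0 × 9650) = 18.07 m³/d.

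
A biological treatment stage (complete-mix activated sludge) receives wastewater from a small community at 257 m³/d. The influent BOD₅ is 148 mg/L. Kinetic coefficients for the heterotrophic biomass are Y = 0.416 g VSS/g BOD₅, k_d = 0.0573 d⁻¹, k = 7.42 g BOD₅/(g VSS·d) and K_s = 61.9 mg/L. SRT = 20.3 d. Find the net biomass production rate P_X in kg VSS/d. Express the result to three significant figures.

From the Monod/SRT balance for a CMAS, S = K_s·(1+k_d θ_c)/[θ_c·(Y k − k_d) − 1] = 61.9 × (1 + 0.0573 × 20.3) / [20.3 × (0.416 × 7.42 − 0.0573) − 1] = 133.9 / 60.50 = 2.213 mg/L.
Observed yield with endogenous decay: Y_obs = Y / (1 + k_d·θ_c) = 0.416 / (1 + 0.0573 × 20.3) = 0.416 / 2.163 = 0.1923 g VSS/g BOD₅.
ΔS = 148 − 2.21 = 145.8 mg/L, so the substrate removal rate is 257 × 145.8/1000 = 37.47 kg BOD₅/d.
Net biomass production P_X = Y_obs × Q·(S₀ − S) = 0.1923 × 37.47 = 7.205 kg VSS/d.

P_X ≈ 7.21 kg VSS/d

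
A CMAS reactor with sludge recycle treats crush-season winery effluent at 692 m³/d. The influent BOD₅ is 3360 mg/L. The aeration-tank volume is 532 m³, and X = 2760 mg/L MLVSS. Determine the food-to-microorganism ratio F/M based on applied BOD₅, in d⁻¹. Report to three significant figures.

F/M = applied load / biomass = Q·S₀/(V·X) = 692 × 3360 / (532.0 × 2760) = 1.584 d⁻¹.

F/M ≈ 1.58 d⁻¹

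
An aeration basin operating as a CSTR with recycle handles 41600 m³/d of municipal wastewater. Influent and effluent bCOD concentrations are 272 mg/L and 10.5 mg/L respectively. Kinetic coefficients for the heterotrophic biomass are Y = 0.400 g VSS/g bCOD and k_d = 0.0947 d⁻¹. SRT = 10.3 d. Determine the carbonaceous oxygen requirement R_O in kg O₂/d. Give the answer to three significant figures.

R_O ≈ 7750 kg O₂/d

Y_obs = Y / (1 + k_d θ_c) = 0.400 / (1 + 0.0947 × 10.3) = 0.400 / 1.975 = 0.2025.
Substrate removed = Q·(S₀ − S) = 41600 m³/d × (272 − 10.5) g/m³ = 1.09×10^7 g/d = 10878 kg/d.
Net sludge production P_X = 0.2025 × 10878 = 2203 kg VSS/d.
Carbonaceous O₂ demand = substrate oxidised − cell-mass equivalent = 10878 − 1.42 × 2203 = 7750 kg O₂/d.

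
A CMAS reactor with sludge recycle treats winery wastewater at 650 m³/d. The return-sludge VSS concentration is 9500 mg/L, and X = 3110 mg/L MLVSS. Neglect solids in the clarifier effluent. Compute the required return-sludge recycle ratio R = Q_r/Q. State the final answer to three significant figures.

R ≈ 0.487

R = Q_r/Q = X/(X_r − X) = 3110 / (9500 − 3110) = 0.4867.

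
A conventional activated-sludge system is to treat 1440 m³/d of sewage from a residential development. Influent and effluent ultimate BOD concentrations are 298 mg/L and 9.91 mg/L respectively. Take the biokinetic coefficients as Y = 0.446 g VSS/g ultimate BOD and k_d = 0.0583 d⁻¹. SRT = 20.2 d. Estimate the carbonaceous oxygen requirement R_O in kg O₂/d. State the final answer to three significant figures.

Observed yield with endogenous decay: Y_obs = Y / (1 + k_d·θ_c) = 0.446 / (1 + 0.0583 × 20.2) = 0.446 / 2.178 = 0.2048 g VSS/g ultimate BOD.
Mass of ultimate BOD removed per day: Q(S₀ − S) = 1440 × 288.1 g/m³ = 414.8 kg/d.
Biomass synthesised: P_X = Y_obs × 414.8 = 84.96 kg VSS/d.
R_O = Q·ΔS − 1.42 P_X = 414.8 − 120.6 = 294.2 kg O₂/d.

R_O ≈ 294 kg O₂/d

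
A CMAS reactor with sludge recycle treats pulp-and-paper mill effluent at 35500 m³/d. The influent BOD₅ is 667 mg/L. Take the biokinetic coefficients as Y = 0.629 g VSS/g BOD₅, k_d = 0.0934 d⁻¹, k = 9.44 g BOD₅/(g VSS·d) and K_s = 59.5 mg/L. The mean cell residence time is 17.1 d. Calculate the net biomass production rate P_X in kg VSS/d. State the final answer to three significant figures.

For a completely mixed reactor with recycle the Lawrence–McCarty relation gives S = K_s·(1 + k_d·θ_c) / [θ_c·(Y·k − k_d) − 1] = 59.5 × (1 + 0.0934 × 17.1) / [17.1 × (0.629 × 9.44 − 0.0934) − 1] = 154.5 / 98.94 = 1.562 mg/L.
Y_obs = Y / (1 + k_d θ_c) = 0.629 / (1 + 0.0934 × 17.1) = 0.629 / 2.597 = 0.2422.
Mass of BOD₅ removed per day: Q(S₀ − S) = 35500 × 665.4 g/m³ = 23623 kg/d.
Biomass produced: P_X = Y_obs·Q·ΔS = 0.2422 × 23623 ≈ 5721 kg VSS/d.

P_X ≈ 5720 kg VSS/d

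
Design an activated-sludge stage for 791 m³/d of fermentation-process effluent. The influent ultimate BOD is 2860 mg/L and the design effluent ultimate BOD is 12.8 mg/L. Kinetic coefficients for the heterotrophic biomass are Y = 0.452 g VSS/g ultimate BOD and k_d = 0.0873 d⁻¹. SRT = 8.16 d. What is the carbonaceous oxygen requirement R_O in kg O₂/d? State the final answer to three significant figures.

R_O ≈ 1410 kg O₂/d

The observed yield is Y_obs = Y/(1 + k_d·θ_c) = 0.452 / (1 + 0.0873 × 8.16) = 0.452 / 1.712 = 0.2640 g VSS per g ultimate BOD removed.
Substrate removed = Q·(S₀ − S) = 791 m³/d × (2860 − 12.8) g/m³ = 2.25×10^6 g/d = 2252 kg/d.
Biomass synthesised: P_X = Y_obs × 2252 = 594.5 kg VSS/d.
R_O = Q·(S₀ − S) − 1.42·P_X = 2252 − 1.42 × 594.5 = 1408 kg O₂/d.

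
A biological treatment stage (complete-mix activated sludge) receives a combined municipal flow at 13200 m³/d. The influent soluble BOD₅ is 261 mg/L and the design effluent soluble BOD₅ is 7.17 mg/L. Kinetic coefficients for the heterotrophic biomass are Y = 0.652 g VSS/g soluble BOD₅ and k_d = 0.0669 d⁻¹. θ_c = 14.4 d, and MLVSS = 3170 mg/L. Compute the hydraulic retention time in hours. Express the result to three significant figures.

Steady-state biomass mass balance: V·X·(1 + k_d·θ_c) = Y·Q·(S₀ − S)·θ_c, so V = 0.652 × 13200 × (261 − 7.17) × 14.4 / [3170 × (1 + 0.0669 × 14.4)] = 3.15×10^7 / 6224 = 5054 m³.
Hydraulic retention time τ = V/Q = 5054 / 13200 = 0.3829 d = 9.190 h.

τ ≈ 9.19 h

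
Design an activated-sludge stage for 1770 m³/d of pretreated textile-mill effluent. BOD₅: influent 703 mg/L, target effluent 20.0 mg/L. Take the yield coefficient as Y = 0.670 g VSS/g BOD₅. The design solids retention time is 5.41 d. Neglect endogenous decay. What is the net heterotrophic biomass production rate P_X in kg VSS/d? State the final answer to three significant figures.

No decay correction is needed, so Y_obs = Y = 0.670.
ΔS = 703 − 20.0 = 683.0 mg/L, so the substrate removal rate is 1770 × 683.0/1000 = 1209 kg BOD₅/d.
Biomass produced: P_X = Y_obs·Q·ΔS = 0.6700 × 1209 ≈ 810.0 kg VSS/d.

P_X ≈ 810 kg VSS/d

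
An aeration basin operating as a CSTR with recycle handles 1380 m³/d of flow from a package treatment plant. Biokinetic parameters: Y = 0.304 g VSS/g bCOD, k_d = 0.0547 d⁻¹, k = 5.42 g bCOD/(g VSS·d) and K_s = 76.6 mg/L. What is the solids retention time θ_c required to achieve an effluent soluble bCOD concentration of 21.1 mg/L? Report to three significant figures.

Specific growth rate at S = 21.1 mg/L: μ = YkS/(K_s+S) = 0.304·5.42·21.1/(76.6+21.1) = 0.3558 d⁻¹.
θ_c = 1/(μ − k_d) = 1/(0.3558 − 0.0547) = 1/0.3011 = 3.321 d.

θ_c ≈ 3.32 d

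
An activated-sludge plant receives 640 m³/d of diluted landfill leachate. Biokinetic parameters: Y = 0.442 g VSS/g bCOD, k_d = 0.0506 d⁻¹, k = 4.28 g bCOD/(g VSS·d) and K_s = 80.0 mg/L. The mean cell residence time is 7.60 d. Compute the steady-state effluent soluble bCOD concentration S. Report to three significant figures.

From the Monod/SRT balance for a CMAS, S = K_s·(1+k_d θ_c)/[θ_c·(Y k − k_d) − 1] = 80.0 × (1 + 0.0506 × 7.60) / [7.60 × (0.442 × 4.28 − 0.0506) − 1] = 110.8 / 12.99 = 8.525 mg/L.

S ≈ 8.53 mg/L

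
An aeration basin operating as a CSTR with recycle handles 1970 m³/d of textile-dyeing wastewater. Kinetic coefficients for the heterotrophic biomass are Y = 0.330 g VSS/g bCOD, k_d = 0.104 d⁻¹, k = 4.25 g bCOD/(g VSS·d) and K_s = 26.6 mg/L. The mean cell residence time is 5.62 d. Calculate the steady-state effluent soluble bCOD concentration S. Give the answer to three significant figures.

For a completely mixed reactor with recycle the Lawrence–McCarty relation gives S = K_s·(1 + k_d·θ_c) / [θ_c·(Y·k − k_d) − 1] = 26.6 × (1 + 0.104 × 5.62) / [5.62 × (0.330 × 4.25 − 0.104) − 1] = 42.15 / 6.298 = 6.693 mg/L.

S ≈ 6.69 mg/L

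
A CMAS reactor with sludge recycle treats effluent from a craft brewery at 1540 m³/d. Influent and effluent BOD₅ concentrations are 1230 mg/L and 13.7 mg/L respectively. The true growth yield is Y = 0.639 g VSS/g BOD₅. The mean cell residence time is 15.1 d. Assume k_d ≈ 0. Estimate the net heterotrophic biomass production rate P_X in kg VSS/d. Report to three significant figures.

P_X ≈ 1200 kg VSS/d

With endogenous decay neglected, the observed yield equals the true yield: Y_obs = Y = 0.639 g VSS/g BOD₅.
ΔS = 1230 − 13.7 = 1216 mg/L, so the substrate removal rate is 1540 × 1216/1000 = 1873 kg BOD₅/d.
P_X = Y_obs · Q(S₀ − S) = 0.6390 × 1873 = 1197 kg VSS/d.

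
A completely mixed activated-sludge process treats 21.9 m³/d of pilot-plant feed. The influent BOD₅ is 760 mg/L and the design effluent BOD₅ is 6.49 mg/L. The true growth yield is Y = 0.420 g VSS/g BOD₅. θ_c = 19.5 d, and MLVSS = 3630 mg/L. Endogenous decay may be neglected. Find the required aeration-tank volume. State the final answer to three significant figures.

Biomass mass balance (decay neglected): V·X = Y·Q·(S₀ − S)·θ_c, so V = 0.420 × 21.9 × (760 − 6.49) × 19.5 / 3630 = 37.23 m³.

V ≈ 37.2 m³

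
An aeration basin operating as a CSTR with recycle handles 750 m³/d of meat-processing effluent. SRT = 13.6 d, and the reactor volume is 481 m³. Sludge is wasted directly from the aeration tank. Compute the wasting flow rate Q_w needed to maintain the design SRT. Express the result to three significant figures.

Q_w ≈ 35.4 m³/d

Wasting from the aeration tank: Q_w = V / θ_c = 481.0 / 13.6 = 35.37 m³/d.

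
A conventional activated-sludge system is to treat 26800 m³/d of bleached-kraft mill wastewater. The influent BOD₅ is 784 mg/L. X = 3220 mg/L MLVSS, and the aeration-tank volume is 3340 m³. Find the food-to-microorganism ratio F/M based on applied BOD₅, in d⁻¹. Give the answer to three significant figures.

F/M ≈ 1.95 d⁻¹

F/M = applied load / biomass = Q·S₀/(V·X) = 26800 × 784 / (3340 × 3220) = 1.954 d⁻¹.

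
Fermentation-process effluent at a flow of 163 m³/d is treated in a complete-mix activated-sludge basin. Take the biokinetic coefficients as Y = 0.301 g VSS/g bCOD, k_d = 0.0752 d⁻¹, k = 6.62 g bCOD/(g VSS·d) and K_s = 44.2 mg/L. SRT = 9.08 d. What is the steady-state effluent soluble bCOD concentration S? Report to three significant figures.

For a completely mixed reactor with recycle the Lawrence–McCarty relation gives S = K_s·(1 + k_d·θ_c) / [θ_c·(Y·k − k_d) − 1] = 44.2 × (1 + 0.0752 × 9.08) / [9.08 × (0.301 × 6.62 − 0.0752) − 1] = 74.38 / 16.41 = 4.533 mg/L.

S ≈ 4.53 mg/L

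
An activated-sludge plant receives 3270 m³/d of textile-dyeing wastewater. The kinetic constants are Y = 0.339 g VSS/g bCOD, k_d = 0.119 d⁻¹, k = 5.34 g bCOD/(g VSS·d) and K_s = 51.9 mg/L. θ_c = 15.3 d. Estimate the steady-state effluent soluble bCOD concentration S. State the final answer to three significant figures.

S ≈ 5.88 mg/L

Effluent substrate depends only on kinetics and SRT: S = K_s(1 + k_d θ_c) / [θ_c(Yk − k_d) − 1] = 51.9 × (1 + 0.119 × 15.3) / [15.3 × (0.339 × 5.34 − 0.119) − 1] = 146.4 / 24.88 = 5.885 mg/L.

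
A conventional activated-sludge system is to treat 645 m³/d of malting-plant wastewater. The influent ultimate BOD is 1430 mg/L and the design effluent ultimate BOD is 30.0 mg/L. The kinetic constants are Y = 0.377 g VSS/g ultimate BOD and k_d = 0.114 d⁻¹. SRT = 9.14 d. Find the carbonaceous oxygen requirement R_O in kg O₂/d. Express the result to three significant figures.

R_O ≈ 666 kg O₂/d

Observed yield with endogenous decay: Y_obs = Y / (1 + k_d·θ_c) = 0.377 / (1 + 0.114 × 9.14) = 0.377 / 2.042 = 0.1846 g VSS/g ultimate BOD.
Mass of ultimate BOD removed per day: Q(S₀ − S) = 645 × 1400 g/m³ = 903.0 kg/d.
Net sludge production P_X = 0.1846 × 903.0 = 166.7 kg VSS/d.
R_O = Q·ΔS − 1.42 P_X = 903.0 − 236.7 = 666.3 kg O₂/d.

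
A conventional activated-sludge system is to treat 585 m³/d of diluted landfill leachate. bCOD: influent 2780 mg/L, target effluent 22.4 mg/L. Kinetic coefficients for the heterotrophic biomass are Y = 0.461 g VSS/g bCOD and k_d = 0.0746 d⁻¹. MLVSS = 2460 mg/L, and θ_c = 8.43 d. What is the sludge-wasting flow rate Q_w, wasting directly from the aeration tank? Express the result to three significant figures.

Rearranging the biomass balance for a CMAS with decay, V = Y·Q·ΔS·θ_c / [X·(1+k_d θ_c)] = 0.461 × 585 × (2780 − 22.4) × 8.43 / [2460 × (1 + 0.0746 × 8.43)] = 6.27×10^6 / 4007 = 1565 m³.
For wasting at MLVSS concentration, Q_w = V/θ_c = 1565/8.43 = 185.6 m³/d.

Q_w ≈ 186 m³/d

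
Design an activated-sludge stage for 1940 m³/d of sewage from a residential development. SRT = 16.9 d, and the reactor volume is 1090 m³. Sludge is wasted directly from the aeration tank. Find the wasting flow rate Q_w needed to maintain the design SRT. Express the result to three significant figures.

For wasting at MLVSS concentration, Q_w = V/θ_c = 1090/16.9 = 64.50 m³/d.

Q_w ≈ 64.5 m³/d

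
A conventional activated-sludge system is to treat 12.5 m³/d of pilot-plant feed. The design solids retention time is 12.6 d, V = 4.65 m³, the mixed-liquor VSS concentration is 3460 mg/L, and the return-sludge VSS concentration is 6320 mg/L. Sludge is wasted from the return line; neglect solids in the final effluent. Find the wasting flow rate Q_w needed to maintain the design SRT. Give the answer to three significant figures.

Q_w ≈ 0.202 m³/d

θ_c = V·X/(Q_w·X_r) when wasting from the recycle, so Q_w = V·X/(θ_c·X_r) = 4.650 × 3460 / (12.6 × 6320) = 0.2020 m³/d.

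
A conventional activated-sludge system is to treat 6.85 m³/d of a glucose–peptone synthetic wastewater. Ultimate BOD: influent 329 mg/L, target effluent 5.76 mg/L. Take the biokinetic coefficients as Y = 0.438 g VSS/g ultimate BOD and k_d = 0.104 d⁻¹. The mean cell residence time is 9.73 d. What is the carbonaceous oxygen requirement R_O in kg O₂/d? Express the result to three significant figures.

Observed yield with endogenous decay: Y_obs = Y / (1 + k_d·θ_c) = 0.438 / (1 + 0.104 × 9.73) = 0.438 / 2.012 = 0.2177 g VSS/g ultimate BOD.
Substrate removed = Q·(S₀ − S) = 6.85 m³/d × (329 − 5.76) g/m³ = 2.21×10^3 g/d = 2.214 kg/d.
Net sludge production P_X = 0.2177 × 2.214 = 0.4820 kg VSS/d.
R_O = Q·(S₀ − S) − 1.42·P_X = 2.214 − 1.42 × 0.4820 = 1.530 kg O₂/d.

R_O ≈ 1.53 kg O₂/d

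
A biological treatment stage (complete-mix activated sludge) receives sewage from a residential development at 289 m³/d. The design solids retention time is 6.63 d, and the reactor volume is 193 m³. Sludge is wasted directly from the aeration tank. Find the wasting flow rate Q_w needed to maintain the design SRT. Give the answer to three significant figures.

With mixed-liquor wasting, θ_c = V/Q_w, so Q_w = V/θ_c = 193.0/6.63 = 29.11 m³/d.

Q_w ≈ 29.1 m³/d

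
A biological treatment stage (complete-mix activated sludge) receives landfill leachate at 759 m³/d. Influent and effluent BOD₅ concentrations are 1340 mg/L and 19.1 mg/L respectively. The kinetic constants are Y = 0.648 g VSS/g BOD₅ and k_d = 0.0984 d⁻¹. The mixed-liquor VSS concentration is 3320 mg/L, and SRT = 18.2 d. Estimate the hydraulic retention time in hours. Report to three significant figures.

τ ≈ 40.4 h

Rearranging the biomass balance for a CMAS with decay, V = Y·Q·ΔS·θ_c / [X·(1+k_d θ_c)] = 0.648 × 759 × (1340 − 19.1) × 18.2 / [3320 × (1 + 0.0984 × 18.2)] = 1.18×10^7 / 9266 = 1276 m³.
HRT = V/Q = 1276 m³ / 759 m³·d⁻¹ = 1.681 d × 24 = 40.35 h.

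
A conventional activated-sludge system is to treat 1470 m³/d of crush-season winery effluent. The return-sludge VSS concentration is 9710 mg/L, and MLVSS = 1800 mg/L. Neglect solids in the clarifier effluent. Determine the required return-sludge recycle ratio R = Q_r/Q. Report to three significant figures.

R ≈ 0.228

Mass balance around the secondary clarifier (neglecting effluent solids): R = X / (X_r − X) = 1800 / (9710 − 1800) = 0.2276.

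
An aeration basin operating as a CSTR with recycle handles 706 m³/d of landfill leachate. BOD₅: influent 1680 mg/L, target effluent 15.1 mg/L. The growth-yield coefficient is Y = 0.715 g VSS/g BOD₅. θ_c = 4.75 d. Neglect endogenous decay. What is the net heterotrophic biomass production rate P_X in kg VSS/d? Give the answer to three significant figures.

P_X ≈ 840 kg VSS/d

With endogenous decay neglected, the observed yield equals the true yield: Y_obs = Y = 0.715 g VSS/g BOD₅.
Substrate removed = Q·(S₀ − S) = 706 m³/d × (1680 − 15.1) g/m³ = 1.18×10^6 g/d = 1175 kg/d.
Net biomass production P_X = Y_obs × Q·(S₀ − S) = 0.7150 × 1175 = 840.4 kg VSS/d.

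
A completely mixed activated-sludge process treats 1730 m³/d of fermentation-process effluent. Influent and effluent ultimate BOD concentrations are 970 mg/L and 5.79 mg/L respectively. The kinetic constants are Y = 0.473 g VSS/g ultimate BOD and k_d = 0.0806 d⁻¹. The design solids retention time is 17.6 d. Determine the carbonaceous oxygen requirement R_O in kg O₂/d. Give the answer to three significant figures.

R_O ≈ 1200 kg O₂/d

Correct the yield for decay: Y_obs = Y/(1 + k_d θ_c) = 0.473 / (1 + 0.0806 × 17.6) = 0.473 / 2.419 = 0.1956.
Mass of ultimate BOD removed per day: Q(S₀ − S) = 1730 × 964.2 g/m³ = 1668 kg/d.
Net sludge production P_X = 0.1956 × 1668 = 326.2 kg VSS/d.
Carbonaceous O₂ demand = substrate oxidised − cell-mass equivalent = 1668 − 1.42 × 326.2 = 1205 kg O₂/d.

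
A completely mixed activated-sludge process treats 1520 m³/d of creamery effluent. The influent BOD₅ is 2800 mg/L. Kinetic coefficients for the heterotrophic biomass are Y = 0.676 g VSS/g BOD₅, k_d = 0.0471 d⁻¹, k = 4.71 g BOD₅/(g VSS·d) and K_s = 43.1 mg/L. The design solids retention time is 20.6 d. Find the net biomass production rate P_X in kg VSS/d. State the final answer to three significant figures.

Effluent substrate depends only on kinetics and SRT: S = K_s(1 + k_d θ_c) / [θ_c(Yk − k_d) − 1] = 43.1 × (1 + 0.0471 × 20.6) / [20.6 × (0.676 × 4.71 − 0.0471) − 1] = 84.92 / 63.62 = 1.335 mg/L.
Y_obs = Y / (1 + k_d θ_c) = 0.676 / (1 + 0.0471 × 20.6) = 0.676 / 1.970 = 0.3431.
ΔS = 2800 − 1.33 = 2799 mg/L, so the substrate removal rate is 1520 × 2799/1000 = 4254 kg BOD₅/d.
Net biomass production P_X = Y_obs × Q·(S₀ − S) = 0.3431 × 4254 = 1460 kg VSS/d.

P_X ≈ 1460 kg VSS/d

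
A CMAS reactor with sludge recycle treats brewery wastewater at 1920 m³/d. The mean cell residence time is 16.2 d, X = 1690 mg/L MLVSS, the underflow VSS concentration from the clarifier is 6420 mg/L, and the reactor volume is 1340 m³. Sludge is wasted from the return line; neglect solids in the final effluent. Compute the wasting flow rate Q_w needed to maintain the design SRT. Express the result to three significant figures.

Q_w ≈ 21.8 m³/d

Q_w = (V·X)/(θ_c X_r) = 1340 × 1690 / (16.2 × 6420) = 21.77 m³/d.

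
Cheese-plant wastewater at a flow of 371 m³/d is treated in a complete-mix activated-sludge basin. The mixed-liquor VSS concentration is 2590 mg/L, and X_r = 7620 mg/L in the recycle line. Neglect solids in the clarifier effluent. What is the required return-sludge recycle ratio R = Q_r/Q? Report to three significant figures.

Solids balance on the clarifier gives (1+R)X = R·X_r, so R = X/(X_r − X) = 2590 / (7620 − 2590) = 0.5149.

R ≈ 0.515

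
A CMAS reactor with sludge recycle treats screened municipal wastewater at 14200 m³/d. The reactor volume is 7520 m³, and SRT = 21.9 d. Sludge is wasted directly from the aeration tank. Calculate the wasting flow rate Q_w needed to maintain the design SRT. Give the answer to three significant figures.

Q_w ≈ 343 m³/d

For wasting at MLVSS concentration, Q_w = V/θ_c = 7520/21.9 = 343.4 m³/d.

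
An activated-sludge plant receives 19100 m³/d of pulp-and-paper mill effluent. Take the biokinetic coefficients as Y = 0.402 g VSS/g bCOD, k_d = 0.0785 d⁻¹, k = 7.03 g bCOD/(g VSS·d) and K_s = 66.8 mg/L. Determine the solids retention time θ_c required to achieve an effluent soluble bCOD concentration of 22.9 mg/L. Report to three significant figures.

From 1/θ_c = Y·k·S/(K_s + S) − k_d: Y·k·S/(K_s+S) = 0.402 × 7.03 × 22.9 / (66.8 + 22.9) = 0.7215 d⁻¹.
θ_c = 1/(μ − k_d) = 1/(0.7215 − 0.0785) = 1/0.6430 = 1.555 d.

θ_c ≈ 1.56 d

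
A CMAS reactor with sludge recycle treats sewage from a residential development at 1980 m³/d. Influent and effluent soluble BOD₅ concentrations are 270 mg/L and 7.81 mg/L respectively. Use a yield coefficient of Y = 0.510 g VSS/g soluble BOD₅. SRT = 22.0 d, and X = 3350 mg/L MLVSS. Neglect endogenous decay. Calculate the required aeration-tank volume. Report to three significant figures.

V ≈ 1740 m³

Biomass mass balance (decay neglected): V·X = Y·Q·(S₀ − S)·θ_c, so V = 0.510 × 1980 × (270 − 7.81) × 22.0 / 3350 = 1739 m³.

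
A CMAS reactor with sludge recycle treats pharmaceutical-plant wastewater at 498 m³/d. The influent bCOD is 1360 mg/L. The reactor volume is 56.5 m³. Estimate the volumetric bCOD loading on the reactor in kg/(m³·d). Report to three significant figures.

L_v ≈ 12.0 kg bCOD/(m³·d)

L_v = Q S₀ / V = 498 × 1360 × 10⁻³ / 56.50 = 11.99 kg/(m³·d).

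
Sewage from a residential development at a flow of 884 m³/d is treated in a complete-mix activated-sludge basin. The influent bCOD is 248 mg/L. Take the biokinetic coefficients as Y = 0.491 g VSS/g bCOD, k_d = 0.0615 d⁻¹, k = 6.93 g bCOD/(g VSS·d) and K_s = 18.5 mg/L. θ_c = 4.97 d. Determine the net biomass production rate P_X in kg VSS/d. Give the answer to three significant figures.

From the Monod/SRT balance for a CMAS, S = K_s·(1+k_d θ_c)/[θ_c·(Y k − k_d) − 1] = 18.5 × (1 + 0.0615 × 4.97) / [4.97 × (0.491 × 6.93 − 0.0615) − 1] = 24.15 / 15.61 = 1.548 mg/L.
Y_obs = Y / (1 + k_d θ_c) = 0.491 / (1 + 0.0615 × 4.97) = 0.491 / 1.306 = 0.3761.
Mass of bCOD removed per day: Q(S₀ − S) = 884 × 246.4 g/m³ = 217.9 kg/d.
Net biomass production P_X = Y_obs × Q·(S₀ − S) = 0.3761 × 217.9 = 81.93 kg VSS/d.

P_X ≈ 81.9 kg VSS/d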